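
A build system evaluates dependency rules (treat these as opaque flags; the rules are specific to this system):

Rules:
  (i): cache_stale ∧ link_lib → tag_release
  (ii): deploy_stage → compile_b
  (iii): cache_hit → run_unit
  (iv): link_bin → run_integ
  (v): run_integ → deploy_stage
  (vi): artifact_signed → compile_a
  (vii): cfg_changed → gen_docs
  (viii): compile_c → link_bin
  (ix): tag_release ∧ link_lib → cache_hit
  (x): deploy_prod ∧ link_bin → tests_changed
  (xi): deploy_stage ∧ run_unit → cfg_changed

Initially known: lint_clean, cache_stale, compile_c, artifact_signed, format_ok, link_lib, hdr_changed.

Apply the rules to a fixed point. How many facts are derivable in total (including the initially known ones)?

[1] (i) [cache_stale ∧ link_lib → tag_release]; (vi) [artifact_signed → compile_a]; (viii) [compile_c → link_bin]. ⇒ new: tag_release, compile_a, link_bin.
[2] (iv) [link_bin → run_integ]; (ix) [tag_release ∧ link_lib → cache_hit]. ⇒ new: run_integ, cache_hit.
[3] (iii) [cache_hit → run_unit]; (v) [run_integ → deploy_stage]. ⇒ new: run_unit, deploy_stage.
[4] (ii) [deploy_stage → compile_b]; (xi) [deploy_stage ∧ run_unit → cfg_changed]. ⇒ new: compile_b, cfg_changed.
[5] (vii) [cfg_changed → gen_docs]. ⇒ new: gen_docs.
Closure: {artifact_signed, cache_hit, cache_stale, cfg_changed, compile_a, compile_b, compile_c, deploy_stage, format_ok, gen_docs, hdr_changed, link_bin, link_lib, lint_clean, run_integ, run_unit, tag_release} — 17 facts.

17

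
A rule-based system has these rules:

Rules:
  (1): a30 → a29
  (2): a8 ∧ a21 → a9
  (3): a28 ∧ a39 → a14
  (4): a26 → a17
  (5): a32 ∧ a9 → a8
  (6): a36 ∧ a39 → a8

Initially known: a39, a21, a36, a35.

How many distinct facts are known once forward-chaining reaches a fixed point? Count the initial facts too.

6

Round 1 — (6), derive a8.
Round 2 — (2), derive a9.
Closure: {a21, a35, a36, a39, a8, a9} — 6 facts.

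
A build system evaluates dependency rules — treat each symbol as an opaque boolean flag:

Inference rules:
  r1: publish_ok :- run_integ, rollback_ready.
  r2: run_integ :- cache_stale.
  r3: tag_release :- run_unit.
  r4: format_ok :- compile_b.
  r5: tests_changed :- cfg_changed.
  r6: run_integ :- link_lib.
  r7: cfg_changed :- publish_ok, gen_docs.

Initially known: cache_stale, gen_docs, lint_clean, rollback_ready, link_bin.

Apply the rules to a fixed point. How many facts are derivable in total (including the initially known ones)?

Round 1 fires r2, giving run_integ.
Round 2 fires r1, giving publish_ok.
Round 3 fires r7, giving cfg_changed.
Round 4 fires r5, giving tests_changed.
Closure: {cache_stale, cfg_changed, gen_docs, link_bin, lint_clean, publish_ok, rollback_ready, run_integ, tests_changed} — 9 facts.

9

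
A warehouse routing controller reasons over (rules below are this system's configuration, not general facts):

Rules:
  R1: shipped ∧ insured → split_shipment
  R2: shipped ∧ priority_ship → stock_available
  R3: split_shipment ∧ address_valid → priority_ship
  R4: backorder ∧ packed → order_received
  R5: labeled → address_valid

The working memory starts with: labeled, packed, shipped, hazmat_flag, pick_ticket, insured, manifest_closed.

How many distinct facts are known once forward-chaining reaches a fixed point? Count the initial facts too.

11

Round 1 — R1, R5, derive split_shipment, address_valid.
Round 2 — R3, derive priority_ship.
Round 3 — R2, derive stock_available.
Closure: {address_valid, hazmat_flag, insured, labeled, manifest_closed, packed, pick_ticket, priority_ship, shipped, split_shipment, stock_available} — 11 facts.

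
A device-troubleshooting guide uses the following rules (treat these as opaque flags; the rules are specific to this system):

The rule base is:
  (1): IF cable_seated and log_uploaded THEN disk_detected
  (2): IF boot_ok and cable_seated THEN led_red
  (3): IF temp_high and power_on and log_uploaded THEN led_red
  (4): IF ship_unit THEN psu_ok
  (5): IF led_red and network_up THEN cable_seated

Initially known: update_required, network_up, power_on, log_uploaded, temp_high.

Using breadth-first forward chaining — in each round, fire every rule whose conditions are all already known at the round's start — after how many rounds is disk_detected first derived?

Round 1 fires (3), giving led_red.
Round 2 fires (5), giving cable_seated.
Round 3 fires (1), giving disk_detected.
disk_detected first appears in round 3.

3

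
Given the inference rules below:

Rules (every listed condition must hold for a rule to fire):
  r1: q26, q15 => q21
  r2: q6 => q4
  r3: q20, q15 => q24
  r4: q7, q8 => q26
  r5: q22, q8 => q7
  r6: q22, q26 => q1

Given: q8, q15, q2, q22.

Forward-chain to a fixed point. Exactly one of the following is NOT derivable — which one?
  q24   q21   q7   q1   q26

[1] r5 [q22, q8 => q7]. ⇒ new: q7.
[2] r4 [q7, q8 => q26]. ⇒ new: q26.
[3] r1 [q26, q15 => q21]; r6 [q22, q26 => q1]. ⇒ new: q21, q1.
Derived: q7 (round 1), q21 (round 3), q26 (round 2), q1 (round 3). q24 never appears in any round.

q24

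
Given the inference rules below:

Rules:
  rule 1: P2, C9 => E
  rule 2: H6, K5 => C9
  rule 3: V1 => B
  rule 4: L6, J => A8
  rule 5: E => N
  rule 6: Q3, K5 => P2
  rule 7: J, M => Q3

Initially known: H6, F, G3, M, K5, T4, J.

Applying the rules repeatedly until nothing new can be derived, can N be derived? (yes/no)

[1] rule 2 [H6, K5 => C9]; rule 7 [J, M => Q3]. ⇒ new: C9, Q3.
[2] rule 6 [Q3, K5 => P2]. ⇒ new: P2.
[3] rule 1 [P2, C9 => E]. ⇒ new: E.
[4] rule 5 [E => N]. ⇒ new: N.
N appears in round 4, so it is derivable.

yes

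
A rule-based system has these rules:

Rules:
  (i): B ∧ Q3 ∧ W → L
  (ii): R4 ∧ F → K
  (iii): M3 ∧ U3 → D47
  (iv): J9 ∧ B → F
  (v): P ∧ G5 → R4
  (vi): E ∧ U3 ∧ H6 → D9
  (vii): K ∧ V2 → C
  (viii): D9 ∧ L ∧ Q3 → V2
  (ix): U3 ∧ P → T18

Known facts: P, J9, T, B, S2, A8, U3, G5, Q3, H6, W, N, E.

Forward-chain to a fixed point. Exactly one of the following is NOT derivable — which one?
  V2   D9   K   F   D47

Round 1: (i) [B ∧ Q3 ∧ W → L]; (iv) [J9 ∧ B → F]; (v) [P ∧ G5 → R4]; (vi) [E ∧ U3 ∧ H6 → D9]; (ix) [U3 ∧ P → T18]. New: L, F, R4, D9, T18.
Round 2: (ii) [R4 ∧ F → K]; (viii) [D9 ∧ L ∧ Q3 → V2]. New: K, V2.
Round 3: (vii) [K ∧ V2 → C]. New: C.
Derived: V2 (round 2), F (round 1), D9 (round 1), K (round 2). D47 never appears in any round.

D47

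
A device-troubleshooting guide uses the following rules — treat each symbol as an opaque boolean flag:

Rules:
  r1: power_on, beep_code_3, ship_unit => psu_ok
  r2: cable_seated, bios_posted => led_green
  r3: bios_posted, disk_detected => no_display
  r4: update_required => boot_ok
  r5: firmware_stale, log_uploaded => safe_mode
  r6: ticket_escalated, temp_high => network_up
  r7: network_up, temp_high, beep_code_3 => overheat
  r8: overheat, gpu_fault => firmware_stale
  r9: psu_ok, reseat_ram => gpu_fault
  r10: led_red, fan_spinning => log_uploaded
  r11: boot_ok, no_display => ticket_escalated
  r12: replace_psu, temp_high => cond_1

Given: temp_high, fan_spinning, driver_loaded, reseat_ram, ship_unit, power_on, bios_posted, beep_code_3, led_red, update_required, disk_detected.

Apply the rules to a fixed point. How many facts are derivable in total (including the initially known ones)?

21

Round 1: r1 [power_on, beep_code_3, ship_unit => psu_ok]; r3 [bios_posted, disk_detected => no_display]; r4 [update_required => boot_ok]; r10 [led_red, fan_spinning => log_uploaded]. New: psu_ok, no_display, boot_ok, log_uploaded.
Round 2: r9 [psu_ok, reseat_ram => gpu_fault]; r11 [boot_ok, no_display => ticket_escalated]. New: gpu_fault, ticket_escalated.
Round 3: r6 [ticket_escalated, temp_high => network_up]. New: network_up.
Round 4: r7 [network_up, temp_high, beep_code_3 => overheat]. New: overheat.
Round 5: r8 [overheat, gpu_fault => firmware_stale]. New: firmware_stale.
Round 6: r5 [firmware_stale, log_uploaded => safe_mode]. New: safe_mode.
Closure: {beep_code_3, bios_posted, boot_ok, disk_detected, driver_loaded, fan_spinning, firmware_stale, gpu_fault, led_red, log_uploaded, network_up, no_display, overheat, power_on, psu_ok, reseat_ram, safe_mode, ship_unit, temp_high, ticket_escalated, update_required} — 21 facts.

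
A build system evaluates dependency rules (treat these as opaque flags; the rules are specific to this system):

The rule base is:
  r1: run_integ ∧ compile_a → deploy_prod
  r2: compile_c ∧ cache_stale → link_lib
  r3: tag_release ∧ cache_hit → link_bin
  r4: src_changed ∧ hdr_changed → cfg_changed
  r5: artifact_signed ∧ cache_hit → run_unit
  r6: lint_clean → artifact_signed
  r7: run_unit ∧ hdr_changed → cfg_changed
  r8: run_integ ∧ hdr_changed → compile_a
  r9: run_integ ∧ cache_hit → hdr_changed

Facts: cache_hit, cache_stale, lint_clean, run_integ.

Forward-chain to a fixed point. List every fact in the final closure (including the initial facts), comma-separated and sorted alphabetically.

Round 1 — r6, r9, derive artifact_signed, hdr_changed.
Round 2 — r5, r8, derive run_unit, compile_a.
Round 3 — r1, r7, derive deploy_prod, cfg_changed.

artifact_signed, cache_hit, cache_stale, cfg_changed, compile_a, deploy_prod, hdr_changed, lint_clean, run_integ, run_unit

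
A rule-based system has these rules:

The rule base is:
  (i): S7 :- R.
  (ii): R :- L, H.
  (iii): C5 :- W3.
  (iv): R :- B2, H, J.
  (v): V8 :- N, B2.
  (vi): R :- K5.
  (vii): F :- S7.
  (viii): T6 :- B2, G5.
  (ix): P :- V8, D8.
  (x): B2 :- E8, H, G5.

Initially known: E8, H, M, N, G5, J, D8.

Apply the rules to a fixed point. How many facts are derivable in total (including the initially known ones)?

Round 1: (x) [B2 :- E8, H, G5.]. New: B2.
Round 2: (iv) [R :- B2, H, J.]; (v) [V8 :- N, B2.]; (viii) [T6 :- B2, G5.]. New: R, V8, T6.
Round 3: (i) [S7 :- R.]; (ix) [P :- V8, D8.]. New: S7, P.
Round 4: (vii) [F :- S7.]. New: F.
Closure: {B2, D8, E8, F, G5, H, J, M, N, P, R, S7, T6, V8} — 14 facts.

14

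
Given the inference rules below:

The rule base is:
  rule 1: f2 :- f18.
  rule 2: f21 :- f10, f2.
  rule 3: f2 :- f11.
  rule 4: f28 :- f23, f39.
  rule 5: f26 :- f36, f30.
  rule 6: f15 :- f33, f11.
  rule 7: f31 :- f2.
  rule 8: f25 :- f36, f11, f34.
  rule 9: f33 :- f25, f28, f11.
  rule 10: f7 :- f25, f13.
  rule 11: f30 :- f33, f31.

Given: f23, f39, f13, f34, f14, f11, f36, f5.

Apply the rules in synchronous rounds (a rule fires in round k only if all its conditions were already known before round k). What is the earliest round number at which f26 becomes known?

4

Round 1: rule 3 [f2 :- f11.]; rule 4 [f28 :- f23, f39.]; rule 8 [f25 :- f36, f11, f34.]. Adds f2, f28, f25.
Round 2: rule 7 [f31 :- f2.]; rule 9 [f33 :- f25, f28, f11.]; rule 10 [f7 :- f25, f13.]. Adds f31, f33, f7.
Round 3: rule 6 [f15 :- f33, f11.]; rule 11 [f30 :- f33, f31.]. Adds f15, f30.
Round 4: rule 5 [f26 :- f36, f30.]. Adds f26.
f26 first appears in round 4.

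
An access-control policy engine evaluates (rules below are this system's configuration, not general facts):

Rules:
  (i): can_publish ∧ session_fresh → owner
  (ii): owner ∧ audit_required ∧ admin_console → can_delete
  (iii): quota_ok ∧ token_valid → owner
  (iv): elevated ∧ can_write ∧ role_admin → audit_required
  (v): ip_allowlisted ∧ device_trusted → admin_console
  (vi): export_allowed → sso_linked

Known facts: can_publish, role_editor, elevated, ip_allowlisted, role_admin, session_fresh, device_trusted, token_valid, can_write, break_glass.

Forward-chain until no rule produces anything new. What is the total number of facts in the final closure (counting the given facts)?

14

Round 1 fires (i), (iv), (v), giving owner, audit_required, admin_console.
Round 2 fires (ii), giving can_delete.
Closure: {admin_console, audit_required, break_glass, can_delete, can_publish, can_write, device_trusted, elevated, ip_allowlisted, owner, role_admin, role_editor, session_fresh, token_valid} — 14 facts.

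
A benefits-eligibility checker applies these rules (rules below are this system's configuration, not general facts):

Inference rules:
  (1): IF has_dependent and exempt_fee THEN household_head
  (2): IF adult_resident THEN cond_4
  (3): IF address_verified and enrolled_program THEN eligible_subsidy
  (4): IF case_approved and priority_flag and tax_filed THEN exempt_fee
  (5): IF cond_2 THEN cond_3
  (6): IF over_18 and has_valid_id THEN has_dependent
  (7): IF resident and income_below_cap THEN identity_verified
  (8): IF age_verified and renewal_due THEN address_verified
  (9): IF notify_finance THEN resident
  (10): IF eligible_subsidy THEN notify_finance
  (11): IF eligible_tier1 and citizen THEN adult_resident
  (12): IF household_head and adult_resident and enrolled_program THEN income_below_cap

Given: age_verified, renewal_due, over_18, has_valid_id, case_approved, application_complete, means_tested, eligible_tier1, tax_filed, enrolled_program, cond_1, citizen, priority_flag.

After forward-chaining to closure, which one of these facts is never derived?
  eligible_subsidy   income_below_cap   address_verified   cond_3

[1] (4) [IF case_approved and priority_flag and tax_filed THEN exempt_fee]; (6) [IF over_18 and has_valid_id THEN has_dependent]; (8) [IF age_verified and renewal_due THEN address_verified]; (11) [IF eligible_tier1 and citizen THEN adult_resident]. ⇒ new: exempt_fee, has_dependent, address_verified, adult_resident.
[2] (1) [IF has_dependent and exempt_fee THEN household_head]; (2) [IF adult_resident THEN cond_4]; (3) [IF address_verified and enrolled_program THEN eligible_subsidy]. ⇒ new: household_head, cond_4, eligible_subsidy.
[3] (10) [IF eligible_subsidy THEN notify_finance]; (12) [IF household_head and adult_resident and enrolled_program THEN income_below_cap]. ⇒ new: notify_finance, income_below_cap.
[4] (9) [IF notify_finance THEN resident]. ⇒ new: resident.
[5] (7) [IF resident and income_below_cap THEN identity_verified]. ⇒ new: identity_verified.
Derived: eligible_subsidy (round 2), income_below_cap (round 3), address_verified (round 1). cond_3 never appears in any round.

cond_3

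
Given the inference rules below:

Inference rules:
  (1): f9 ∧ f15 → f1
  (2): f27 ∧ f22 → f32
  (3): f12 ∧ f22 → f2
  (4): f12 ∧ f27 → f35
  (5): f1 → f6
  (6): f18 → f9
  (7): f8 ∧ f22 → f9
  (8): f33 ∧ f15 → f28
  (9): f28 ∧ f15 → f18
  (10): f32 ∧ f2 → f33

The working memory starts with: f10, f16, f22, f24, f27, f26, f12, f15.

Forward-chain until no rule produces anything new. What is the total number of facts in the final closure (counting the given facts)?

Round 1: (2) [f27 ∧ f22 → f32]; (3) [f12 ∧ f22 → f2]; (4) [f12 ∧ f27 → f35]. Adds f32, f2, f35.
Round 2: (10) [f32 ∧ f2 → f33]. Adds f33.
Round 3: (8) [f33 ∧ f15 → f28]. Adds f28.
Round 4: (9) [f28 ∧ f15 → f18]. Adds f18.
Round 5: (6) [f18 → f9]. Adds f9.
Round 6: (1) [f9 ∧ f15 → f1]. Adds f1.
Round 7: (5) [f1 → f6]. Adds f6.
Closure: {f1, f10, f12, f15, f16, f18, f2, f22, f24, f26, f27, f28, f32, f33, f35, f6, f9} — 17 facts.

17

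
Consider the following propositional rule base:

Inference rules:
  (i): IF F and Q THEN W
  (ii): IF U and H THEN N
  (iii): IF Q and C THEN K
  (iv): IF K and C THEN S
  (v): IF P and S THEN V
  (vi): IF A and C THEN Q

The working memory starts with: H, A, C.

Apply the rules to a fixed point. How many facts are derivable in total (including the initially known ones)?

[1] (vi) [IF A and C THEN Q]. ⇒ new: Q.
[2] (iii) [IF Q and C THEN K]. ⇒ new: K.
[3] (iv) [IF K and C THEN S]. ⇒ new: S.
Closure: {A, C, H, K, Q, S} — 6 facts.

6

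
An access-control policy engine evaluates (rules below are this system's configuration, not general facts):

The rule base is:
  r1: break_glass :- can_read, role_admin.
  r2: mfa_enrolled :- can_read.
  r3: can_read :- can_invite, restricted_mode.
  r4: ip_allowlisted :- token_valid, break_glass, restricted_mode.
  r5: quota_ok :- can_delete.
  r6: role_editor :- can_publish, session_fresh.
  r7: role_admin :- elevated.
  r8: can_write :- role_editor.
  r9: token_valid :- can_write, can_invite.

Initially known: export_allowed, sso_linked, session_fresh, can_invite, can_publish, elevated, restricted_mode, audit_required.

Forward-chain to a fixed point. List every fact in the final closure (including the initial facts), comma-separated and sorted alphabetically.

audit_required, break_glass, can_invite, can_publish, can_read, can_write, elevated, export_allowed, ip_allowlisted, mfa_enrolled, restricted_mode, role_admin, role_editor, session_fresh, sso_linked, token_valid

Round 1: r3 [can_read :- can_invite, restricted_mode.]; r6 [role_editor :- can_publish, session_fresh.]; r7 [role_admin :- elevated.]. New: can_read, role_editor, role_admin.
Round 2: r1 [break_glass :- can_read, role_admin.]; r2 [mfa_enrolled :- can_read.]; r8 [can_write :- role_editor.]. New: break_glass, mfa_enrolled, can_write.
Round 3: r9 [token_valid :- can_write, can_invite.]. New: token_valid.
Round 4: r4 [ip_allowlisted :- token_valid, break_glass, restricted_mode.]. New: ip_allowlisted.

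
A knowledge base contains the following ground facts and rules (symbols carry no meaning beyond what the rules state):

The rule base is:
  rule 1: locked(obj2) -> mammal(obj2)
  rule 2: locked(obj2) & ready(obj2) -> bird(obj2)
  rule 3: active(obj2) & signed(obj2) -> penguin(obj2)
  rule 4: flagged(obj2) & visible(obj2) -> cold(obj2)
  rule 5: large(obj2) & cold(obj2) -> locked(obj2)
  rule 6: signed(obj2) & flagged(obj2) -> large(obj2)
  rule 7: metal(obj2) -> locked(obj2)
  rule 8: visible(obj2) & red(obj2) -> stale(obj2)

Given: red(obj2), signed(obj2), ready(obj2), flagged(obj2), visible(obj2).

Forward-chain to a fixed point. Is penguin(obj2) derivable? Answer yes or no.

[1] rule 4 [flagged(obj2) & visible(obj2) -> cold(obj2)]; rule 6 [signed(obj2) & flagged(obj2) -> large(obj2)]; rule 8 [visible(obj2) & red(obj2) -> stale(obj2)]. ⇒ new: cold(obj2), large(obj2), stale(obj2).
[2] rule 5 [large(obj2) & cold(obj2) -> locked(obj2)]. ⇒ new: locked(obj2).
[3] rule 1 [locked(obj2) -> mammal(obj2)]; rule 2 [locked(obj2) & ready(obj2) -> bird(obj2)]. ⇒ new: mammal(obj2), bird(obj2).
Fixed point reached. penguin(obj2) is concluded only by rule 3; rule 3 needs active(obj2) (never derived).

no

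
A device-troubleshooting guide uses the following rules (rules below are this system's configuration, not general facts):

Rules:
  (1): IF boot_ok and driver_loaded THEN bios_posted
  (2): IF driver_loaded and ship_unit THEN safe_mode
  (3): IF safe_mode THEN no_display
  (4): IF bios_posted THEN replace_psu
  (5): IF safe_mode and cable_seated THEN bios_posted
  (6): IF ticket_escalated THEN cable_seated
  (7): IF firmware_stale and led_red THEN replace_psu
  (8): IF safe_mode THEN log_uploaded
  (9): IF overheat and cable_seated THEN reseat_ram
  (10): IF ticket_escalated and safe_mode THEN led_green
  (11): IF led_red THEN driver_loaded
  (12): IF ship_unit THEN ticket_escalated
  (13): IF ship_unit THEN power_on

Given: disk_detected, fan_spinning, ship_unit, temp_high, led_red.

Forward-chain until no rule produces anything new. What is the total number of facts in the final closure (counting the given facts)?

Round 1 — (11), (12), (13), derive driver_loaded, ticket_escalated, power_on.
Round 2 — (2), (6), derive safe_mode, cable_seated.
Round 3 — (3), (5), (8), (10), derive no_display, bios_posted, log_uploaded, led_green.
Round 4 — (4), derive replace_psu.
Closure: {bios_posted, cable_seated, disk_detected, driver_loaded, fan_spinning, led_green, led_red, log_uploaded, no_display, power_on, replace_psu, safe_mode, ship_unit, temp_high, ticket_escalated} — 15 facts.

15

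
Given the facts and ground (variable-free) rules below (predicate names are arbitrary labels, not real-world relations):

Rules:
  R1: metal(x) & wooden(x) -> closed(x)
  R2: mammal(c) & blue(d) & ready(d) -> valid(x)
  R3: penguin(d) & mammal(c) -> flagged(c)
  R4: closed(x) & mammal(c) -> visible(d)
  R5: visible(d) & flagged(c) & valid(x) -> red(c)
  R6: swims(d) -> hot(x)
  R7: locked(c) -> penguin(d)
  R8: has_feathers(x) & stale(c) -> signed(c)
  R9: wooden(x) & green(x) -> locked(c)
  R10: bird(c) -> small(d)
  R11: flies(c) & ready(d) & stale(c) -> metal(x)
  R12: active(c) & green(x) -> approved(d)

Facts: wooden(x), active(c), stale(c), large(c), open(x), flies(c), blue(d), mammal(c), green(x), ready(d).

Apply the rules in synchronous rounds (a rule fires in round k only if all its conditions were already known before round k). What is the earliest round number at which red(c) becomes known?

Round 1 — R2, R9, R11, R12, derive valid(x), locked(c), metal(x), approved(d).
Round 2 — R1, R7, derive closed(x), penguin(d).
Round 3 — R3, R4, derive flagged(c), visible(d).
Round 4 — R5, derive red(c).
red(c) first appears in round 4.

4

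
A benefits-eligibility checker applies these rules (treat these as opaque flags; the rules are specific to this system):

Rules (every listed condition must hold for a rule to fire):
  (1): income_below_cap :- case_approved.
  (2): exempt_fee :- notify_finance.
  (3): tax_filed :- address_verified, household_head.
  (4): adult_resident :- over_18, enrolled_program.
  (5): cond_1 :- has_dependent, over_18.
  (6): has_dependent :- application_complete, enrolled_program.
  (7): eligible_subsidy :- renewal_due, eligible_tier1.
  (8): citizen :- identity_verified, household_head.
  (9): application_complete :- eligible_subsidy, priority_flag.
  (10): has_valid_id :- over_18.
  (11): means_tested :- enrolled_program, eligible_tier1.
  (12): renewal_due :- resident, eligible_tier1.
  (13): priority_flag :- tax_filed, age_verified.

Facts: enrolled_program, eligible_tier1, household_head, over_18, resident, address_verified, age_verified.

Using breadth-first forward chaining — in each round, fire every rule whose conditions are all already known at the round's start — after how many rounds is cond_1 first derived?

Round 1: (3) [tax_filed :- address_verified, household_head.]; (4) [adult_resident :- over_18, enrolled_program.]; (10) [has_valid_id :- over_18.]; (11) [means_tested :- enrolled_program, eligible_tier1.]; (12) [renewal_due :- resident, eligible_tier1.]. Adds tax_filed, adult_resident, has_valid_id, means_tested, renewal_due.
Round 2: (7) [eligible_subsidy :- renewal_due, eligible_tier1.]; (13) [priority_flag :- tax_filed, age_verified.]. Adds eligible_subsidy, priority_flag.
Round 3: (9) [application_complete :- eligible_subsidy, priority_flag.]. Adds application_complete.
Round 4: (6) [has_dependent :- application_complete, enrolled_program.]. Adds has_dependent.
Round 5: (5) [cond_1 :- has_dependent, over_18.]. Adds cond_1.
cond_1 first appears in round 5.

5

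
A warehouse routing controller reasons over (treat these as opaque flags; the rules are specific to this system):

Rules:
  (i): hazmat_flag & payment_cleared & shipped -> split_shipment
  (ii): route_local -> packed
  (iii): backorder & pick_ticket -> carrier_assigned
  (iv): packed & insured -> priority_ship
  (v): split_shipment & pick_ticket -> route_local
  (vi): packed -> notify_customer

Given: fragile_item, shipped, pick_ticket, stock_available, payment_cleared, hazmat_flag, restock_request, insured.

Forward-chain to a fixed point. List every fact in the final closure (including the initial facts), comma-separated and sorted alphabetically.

fragile_item, hazmat_flag, insured, notify_customer, packed, payment_cleared, pick_ticket, priority_ship, restock_request, route_local, shipped, split_shipment, stock_available

[1] (i) [hazmat_flag & payment_cleared & shipped -> split_shipment]. ⇒ new: split_shipment.
[2] (v) [split_shipment & pick_ticket -> route_local]. ⇒ new: route_local.
[3] (ii) [route_local -> packed]. ⇒ new: packed.
[4] (iv) [packed & insured -> priority_ship]; (vi) [packed -> notify_customer]. ⇒ new: priority_ship, notify_customer.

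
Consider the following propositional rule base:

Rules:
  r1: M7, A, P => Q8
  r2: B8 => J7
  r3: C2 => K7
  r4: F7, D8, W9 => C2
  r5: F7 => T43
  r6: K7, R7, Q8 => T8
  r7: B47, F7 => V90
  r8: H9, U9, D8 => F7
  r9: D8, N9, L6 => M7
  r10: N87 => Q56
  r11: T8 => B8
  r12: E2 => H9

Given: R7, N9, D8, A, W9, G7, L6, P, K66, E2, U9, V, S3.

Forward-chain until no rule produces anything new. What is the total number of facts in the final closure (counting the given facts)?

Round 1: r9 [D8, N9, L6 => M7]; r12 [E2 => H9]. New: M7, H9.
Round 2: r1 [M7, A, P => Q8]; r8 [H9, U9, D8 => F7]. New: Q8, F7.
Round 3: r4 [F7, D8, W9 => C2]; r5 [F7 => T43]. New: C2, T43.
Round 4: r3 [C2 => K7]. New: K7.
Round 5: r6 [K7, R7, Q8 => T8]. New: T8.
Round 6: r11 [T8 => B8]. New: B8.
Round 7: r2 [B8 => J7]. New: J7.
Closure: {A, B8, C2, D8, E2, F7, G7, H9, J7, K66, K7, L6, M7, N9, P, Q8, R7, S3, T43, T8, U9, V, W9} — 23 facts.

23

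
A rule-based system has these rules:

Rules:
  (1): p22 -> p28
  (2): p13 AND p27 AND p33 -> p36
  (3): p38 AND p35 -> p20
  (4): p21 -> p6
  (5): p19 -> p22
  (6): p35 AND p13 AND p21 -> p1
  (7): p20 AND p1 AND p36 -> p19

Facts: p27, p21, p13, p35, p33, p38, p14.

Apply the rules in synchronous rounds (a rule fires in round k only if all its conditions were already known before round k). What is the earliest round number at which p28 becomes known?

4

Round 1 — (2), (3), (4), (6), derive p36, p20, p6, p1.
Round 2 — (7), derive p19.
Round 3 — (5), derive p22.
Round 4 — (1), derive p28.
p28 first appears in round 4.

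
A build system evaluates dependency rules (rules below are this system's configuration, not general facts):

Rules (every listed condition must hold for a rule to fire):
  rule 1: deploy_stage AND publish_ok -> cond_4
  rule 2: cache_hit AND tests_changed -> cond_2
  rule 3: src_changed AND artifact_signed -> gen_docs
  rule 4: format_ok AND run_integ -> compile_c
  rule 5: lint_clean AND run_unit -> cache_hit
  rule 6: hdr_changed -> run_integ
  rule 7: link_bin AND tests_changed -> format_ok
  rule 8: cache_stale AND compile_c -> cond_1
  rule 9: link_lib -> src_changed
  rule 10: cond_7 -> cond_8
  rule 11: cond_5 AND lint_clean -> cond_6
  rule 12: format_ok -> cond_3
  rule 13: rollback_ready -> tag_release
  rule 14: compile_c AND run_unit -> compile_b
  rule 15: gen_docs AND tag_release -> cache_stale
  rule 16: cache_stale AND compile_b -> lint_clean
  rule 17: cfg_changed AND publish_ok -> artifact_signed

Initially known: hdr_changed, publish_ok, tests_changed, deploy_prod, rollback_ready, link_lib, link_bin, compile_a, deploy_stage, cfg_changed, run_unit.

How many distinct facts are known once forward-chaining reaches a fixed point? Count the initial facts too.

[1] rule 1 [deploy_stage AND publish_ok -> cond_4]; rule 6 [hdr_changed -> run_integ]; rule 7 [link_bin AND tests_changed -> format_ok]; rule 9 [link_lib -> src_changed]; rule 13 [rollback_ready -> tag_release]; rule 17 [cfg_changed AND publish_ok -> artifact_signed]. ⇒ new: cond_4, run_integ, format_ok, src_changed, tag_release, artifact_signed.
[2] rule 3 [src_changed AND artifact_signed -> gen_docs]; rule 4 [format_ok AND run_integ -> compile_c]; rule 12 [format_ok -> cond_3]. ⇒ new: gen_docs, compile_c, cond_3.
[3] rule 14 [compile_c AND run_unit -> compile_b]; rule 15 [gen_docs AND tag_release -> cache_stale]. ⇒ new: compile_b, cache_stale.
[4] rule 8 [cache_stale AND compile_c -> cond_1]; rule 16 [cache_stale AND compile_b -> lint_clean]. ⇒ new: cond_1, lint_clean.
[5] rule 5 [lint_clean AND run_unit -> cache_hit]. ⇒ new: cache_hit.
[6] rule 2 [cache_hit AND tests_changed -> cond_2]. ⇒ new: cond_2.
Closure: {artifact_signed, cache_hit, cache_stale, cfg_changed, compile_a, compile_b, compile_c, cond_1, cond_2, cond_3, cond_4, deploy_prod, deploy_stage, format_ok, gen_docs, hdr_changed, link_bin, link_lib, lint_clean, publish_ok, rollback_ready, run_integ, run_unit, src_changed, tag_release, tests_changed} — 26 facts.

26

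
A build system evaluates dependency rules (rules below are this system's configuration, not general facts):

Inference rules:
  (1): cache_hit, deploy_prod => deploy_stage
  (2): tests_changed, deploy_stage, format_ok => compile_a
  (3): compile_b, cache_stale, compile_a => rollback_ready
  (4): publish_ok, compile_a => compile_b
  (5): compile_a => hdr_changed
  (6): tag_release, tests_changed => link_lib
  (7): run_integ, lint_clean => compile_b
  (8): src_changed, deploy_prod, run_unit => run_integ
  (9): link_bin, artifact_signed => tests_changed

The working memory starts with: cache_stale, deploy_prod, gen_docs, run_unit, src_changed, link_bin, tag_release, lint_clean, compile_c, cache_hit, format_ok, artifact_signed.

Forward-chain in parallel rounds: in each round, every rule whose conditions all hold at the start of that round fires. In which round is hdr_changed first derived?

3

Round 1: (1) [cache_hit, deploy_prod => deploy_stage]; (8) [src_changed, deploy_prod, run_unit => run_integ]; (9) [link_bin, artifact_signed => tests_changed]. New: deploy_stage, run_integ, tests_changed.
Round 2: (2) [tests_changed, deploy_stage, format_ok => compile_a]; (6) [tag_release, tests_changed => link_lib]; (7) [run_integ, lint_clean => compile_b]. New: compile_a, link_lib, compile_b.
Round 3: (3) [compile_b, cache_stale, compile_a => rollback_ready]; (5) [compile_a => hdr_changed]. New: rollback_ready, hdr_changed.
hdr_changed first appears in round 3.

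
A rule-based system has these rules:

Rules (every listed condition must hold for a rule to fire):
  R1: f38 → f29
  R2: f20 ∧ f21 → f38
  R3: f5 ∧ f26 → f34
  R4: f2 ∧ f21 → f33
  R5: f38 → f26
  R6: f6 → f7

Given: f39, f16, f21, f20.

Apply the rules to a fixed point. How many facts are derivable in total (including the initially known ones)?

7

Round 1: R2 [f20 ∧ f21 → f38]. Adds f38.
Round 2: R1 [f38 → f29]; R5 [f38 → f26]. Adds f29, f26.
Closure: {f16, f20, f21, f26, f29, f38, f39} — 7 facts.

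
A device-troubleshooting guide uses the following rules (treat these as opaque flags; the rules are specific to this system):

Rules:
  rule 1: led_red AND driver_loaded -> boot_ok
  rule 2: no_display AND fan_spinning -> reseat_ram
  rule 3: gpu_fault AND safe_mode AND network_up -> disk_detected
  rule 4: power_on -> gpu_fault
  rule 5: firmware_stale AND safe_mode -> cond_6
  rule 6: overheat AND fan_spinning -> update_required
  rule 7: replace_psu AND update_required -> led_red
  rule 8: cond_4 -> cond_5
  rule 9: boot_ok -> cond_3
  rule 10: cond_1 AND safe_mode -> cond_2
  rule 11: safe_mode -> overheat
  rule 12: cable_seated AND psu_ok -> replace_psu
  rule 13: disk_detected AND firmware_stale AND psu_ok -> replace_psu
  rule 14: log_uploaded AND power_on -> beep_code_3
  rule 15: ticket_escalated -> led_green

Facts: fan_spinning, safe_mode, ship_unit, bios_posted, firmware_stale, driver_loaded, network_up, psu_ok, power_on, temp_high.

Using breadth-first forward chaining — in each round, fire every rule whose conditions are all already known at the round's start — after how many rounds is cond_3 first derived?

[1] rule 4 [power_on -> gpu_fault]; rule 5 [firmware_stale AND safe_mode -> cond_6]; rule 11 [safe_mode -> overheat]. ⇒ new: gpu_fault, cond_6, overheat.
[2] rule 3 [gpu_fault AND safe_mode AND network_up -> disk_detected]; rule 6 [overheat AND fan_spinning -> update_required]. ⇒ new: disk_detected, update_required.
[3] rule 13 [disk_detected AND firmware_stale AND psu_ok -> replace_psu]. ⇒ new: replace_psu.
[4] rule 7 [replace_psu AND update_required -> led_red]. ⇒ new: led_red.
[5] rule 1 [led_red AND driver_loaded -> boot_ok]. ⇒ new: boot_ok.
[6] rule 9 [boot_ok -> cond_3]. ⇒ new: cond_3.
cond_3 first appears in round 6.

6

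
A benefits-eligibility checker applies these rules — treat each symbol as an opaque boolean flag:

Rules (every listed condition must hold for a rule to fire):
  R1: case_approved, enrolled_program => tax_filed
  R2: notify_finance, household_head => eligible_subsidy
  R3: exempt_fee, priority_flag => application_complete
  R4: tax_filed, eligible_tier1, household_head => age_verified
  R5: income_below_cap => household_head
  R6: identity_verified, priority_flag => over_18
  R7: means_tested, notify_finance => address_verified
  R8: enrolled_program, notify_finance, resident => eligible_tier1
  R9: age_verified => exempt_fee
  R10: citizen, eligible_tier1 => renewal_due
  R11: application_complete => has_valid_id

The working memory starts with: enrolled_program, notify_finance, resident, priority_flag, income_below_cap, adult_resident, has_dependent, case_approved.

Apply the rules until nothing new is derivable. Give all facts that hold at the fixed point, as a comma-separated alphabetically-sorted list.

Round 1: R1 [case_approved, enrolled_program => tax_filed]; R5 [income_below_cap => household_head]; R8 [enrolled_program, notify_finance, resident => eligible_tier1]. Adds tax_filed, household_head, eligible_tier1.
Round 2: R2 [notify_finance, household_head => eligible_subsidy]; R4 [tax_filed, eligible_tier1, household_head => age_verified]. Adds eligible_subsidy, age_verified.
Round 3: R9 [age_verified => exempt_fee]. Adds exempt_fee.
Round 4: R3 [exempt_fee, priority_flag => application_complete]. Adds application_complete.
Round 5: R11 [application_complete => has_valid_id]. Adds has_valid_id.

adult_resident, age_verified, application_complete, case_approved, eligible_subsidy, eligible_tier1, enrolled_program, exempt_fee, has_dependent, has_valid_id, household_head, income_below_cap, notify_finance, priority_flag, resident, tax_filed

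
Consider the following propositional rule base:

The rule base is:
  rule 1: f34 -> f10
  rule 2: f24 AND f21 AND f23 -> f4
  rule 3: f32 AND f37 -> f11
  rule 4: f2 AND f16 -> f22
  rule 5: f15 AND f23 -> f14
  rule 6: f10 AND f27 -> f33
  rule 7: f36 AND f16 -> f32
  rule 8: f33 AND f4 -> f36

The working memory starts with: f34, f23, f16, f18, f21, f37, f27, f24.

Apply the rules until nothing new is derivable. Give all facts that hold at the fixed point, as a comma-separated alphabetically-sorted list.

Round 1: rule 1 [f34 -> f10]; rule 2 [f24 AND f21 AND f23 -> f4]. Adds f10, f4.
Round 2: rule 6 [f10 AND f27 -> f33]. Adds f33.
Round 3: rule 8 [f33 AND f4 -> f36]. Adds f36.
Round 4: rule 7 [f36 AND f16 -> f32]. Adds f32.
Round 5: rule 3 [f32 AND f37 -> f11]. Adds f11.

f10, f11, f16, f18, f21, f23, f24, f27, f32, f33, f34, f36, f37, f4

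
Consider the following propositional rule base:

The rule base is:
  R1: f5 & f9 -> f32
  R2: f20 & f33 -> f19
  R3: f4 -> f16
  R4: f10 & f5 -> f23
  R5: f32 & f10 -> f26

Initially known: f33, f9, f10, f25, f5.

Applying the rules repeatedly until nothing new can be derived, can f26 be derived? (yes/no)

yes

Round 1 fires R1, R4, giving f32, f23.
Round 2 fires R5, giving f26.
f26 appears in round 2, so it is derivable.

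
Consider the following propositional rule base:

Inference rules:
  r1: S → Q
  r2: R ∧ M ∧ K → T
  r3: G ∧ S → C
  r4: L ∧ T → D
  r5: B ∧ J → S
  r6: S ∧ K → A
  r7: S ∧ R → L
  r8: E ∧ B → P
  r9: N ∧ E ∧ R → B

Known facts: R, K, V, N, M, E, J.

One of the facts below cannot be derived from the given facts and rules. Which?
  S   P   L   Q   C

Round 1: r2 [R ∧ M ∧ K → T]; r9 [N ∧ E ∧ R → B]. New: T, B.
Round 2: r5 [B ∧ J → S]; r8 [E ∧ B → P]. New: S, P.
Round 3: r1 [S → Q]; r6 [S ∧ K → A]; r7 [S ∧ R → L]. New: Q, A, L.
Round 4: r4 [L ∧ T → D]. New: D.
Derived: L (round 3), P (round 2), Q (round 3), S (round 2). C never appears in any round.

C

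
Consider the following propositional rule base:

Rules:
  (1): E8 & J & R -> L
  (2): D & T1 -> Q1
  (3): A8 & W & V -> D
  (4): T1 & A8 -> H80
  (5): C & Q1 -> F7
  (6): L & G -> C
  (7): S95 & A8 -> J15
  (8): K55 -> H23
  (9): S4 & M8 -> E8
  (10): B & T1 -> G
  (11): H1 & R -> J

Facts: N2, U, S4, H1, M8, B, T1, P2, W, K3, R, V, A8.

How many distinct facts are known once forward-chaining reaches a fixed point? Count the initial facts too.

Round 1 — (3), (4), (9), (10), (11), derive D, H80, E8, G, J.
Round 2 — (1), (2), derive L, Q1.
Round 3 — (6), derive C.
Round 4 — (5), derive F7.
Closure: {A8, B, C, D, E8, F7, G, H1, H80, J, K3, L, M8, N2, P2, Q1, R, S4, T1, U, V, W} — 22 facts.

22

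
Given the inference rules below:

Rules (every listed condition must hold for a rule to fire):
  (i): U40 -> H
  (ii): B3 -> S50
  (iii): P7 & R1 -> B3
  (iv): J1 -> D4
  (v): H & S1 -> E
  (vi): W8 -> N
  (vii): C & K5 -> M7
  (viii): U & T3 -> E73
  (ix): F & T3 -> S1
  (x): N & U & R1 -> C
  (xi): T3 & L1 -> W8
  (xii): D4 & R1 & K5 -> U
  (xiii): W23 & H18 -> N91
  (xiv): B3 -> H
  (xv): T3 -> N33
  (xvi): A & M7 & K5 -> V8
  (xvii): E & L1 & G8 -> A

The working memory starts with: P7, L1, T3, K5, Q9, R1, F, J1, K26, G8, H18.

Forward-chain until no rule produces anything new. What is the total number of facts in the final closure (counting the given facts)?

[1] (iii) [P7 & R1 -> B3]; (iv) [J1 -> D4]; (ix) [F & T3 -> S1]; (xi) [T3 & L1 -> W8]; (xv) [T3 -> N33]. ⇒ new: B3, D4, S1, W8, N33.
[2] (ii) [B3 -> S50]; (vi) [W8 -> N]; (xii) [D4 & R1 & K5 -> U]; (xiv) [B3 -> H]. ⇒ new: S50, N, U, H.
[3] (v) [H & S1 -> E]; (viii) [U & T3 -> E73]; (x) [N & U & R1 -> C]. ⇒ new: E, E73, C.
[4] (vii) [C & K5 -> M7]; (xvii) [E & L1 & G8 -> A]. ⇒ new: M7, A.
[5] (xvi) [A & M7 & K5 -> V8]. ⇒ new: V8.
Closure: {A, B3, C, D4, E, E73, F, G8, H, H18, J1, K26, K5, L1, M7, N, N33, P7, Q9, R1, S1, S50, T3, U, V8, W8} — 26 facts.

26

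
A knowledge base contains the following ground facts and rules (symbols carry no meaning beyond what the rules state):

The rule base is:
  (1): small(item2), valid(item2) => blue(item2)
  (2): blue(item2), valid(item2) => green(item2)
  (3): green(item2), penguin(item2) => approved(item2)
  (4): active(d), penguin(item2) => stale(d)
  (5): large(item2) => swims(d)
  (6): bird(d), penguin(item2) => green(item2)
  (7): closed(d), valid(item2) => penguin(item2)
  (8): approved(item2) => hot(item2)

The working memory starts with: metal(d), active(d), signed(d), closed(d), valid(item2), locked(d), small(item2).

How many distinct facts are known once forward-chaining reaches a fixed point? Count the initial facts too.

13

Round 1 — (1), (7), derive blue(item2), penguin(item2).
Round 2 — (2), (4), derive green(item2), stale(d).
Round 3 — (3), derive approved(item2).
Round 4 — (8), derive hot(item2).
Closure: {active(d), approved(item2), blue(item2), closed(d), green(item2), hot(item2), locked(d), metal(d), penguin(item2), signed(d), small(item2), stale(d), valid(item2)} — 13 facts.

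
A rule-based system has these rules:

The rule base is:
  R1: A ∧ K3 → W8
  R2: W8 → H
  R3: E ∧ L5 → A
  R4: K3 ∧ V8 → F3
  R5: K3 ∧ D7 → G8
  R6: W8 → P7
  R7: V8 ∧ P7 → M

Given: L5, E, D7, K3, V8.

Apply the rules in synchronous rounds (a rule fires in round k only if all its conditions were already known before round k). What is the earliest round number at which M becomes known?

4

Round 1: R3 [E ∧ L5 → A]; R4 [K3 ∧ V8 → F3]; R5 [K3 ∧ D7 → G8]. New: A, F3, G8.
Round 2: R1 [A ∧ K3 → W8]. New: W8.
Round 3: R2 [W8 → H]; R6 [W8 → P7]. New: H, P7.
Round 4: R7 [V8 ∧ P7 → M]. New: M.
M first appears in round 4.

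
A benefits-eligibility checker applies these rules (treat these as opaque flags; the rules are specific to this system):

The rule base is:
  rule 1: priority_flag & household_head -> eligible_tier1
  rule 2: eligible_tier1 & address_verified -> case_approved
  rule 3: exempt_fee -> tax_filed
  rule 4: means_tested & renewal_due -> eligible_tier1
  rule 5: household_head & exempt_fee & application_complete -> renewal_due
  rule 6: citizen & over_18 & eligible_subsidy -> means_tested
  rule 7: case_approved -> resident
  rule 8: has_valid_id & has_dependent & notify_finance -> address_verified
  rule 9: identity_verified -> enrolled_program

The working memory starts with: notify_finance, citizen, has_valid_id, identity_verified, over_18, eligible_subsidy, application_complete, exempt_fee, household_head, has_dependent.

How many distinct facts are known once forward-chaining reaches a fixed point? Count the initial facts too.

18

Round 1: rule 3 [exempt_fee -> tax_filed]; rule 5 [household_head & exempt_fee & application_complete -> renewal_due]; rule 6 [citizen & over_18 & eligible_subsidy -> means_tested]; rule 8 [has_valid_id & has_dependent & notify_finance -> address_verified]; rule 9 [identity_verified -> enrolled_program]. New: tax_filed, renewal_due, means_tested, address_verified, enrolled_program.
Round 2: rule 4 [means_tested & renewal_due -> eligible_tier1]. New: eligible_tier1.
Round 3: rule 2 [eligible_tier1 & address_verified -> case_approved]. New: case_approved.
Round 4: rule 7 [case_approved -> resident]. New: resident.
Closure: {address_verified, application_complete, case_approved, citizen, eligible_subsidy, eligible_tier1, enrolled_program, exempt_fee, has_dependent, has_valid_id, household_head, identity_verified, means_tested, notify_finance, over_18, renewal_due, resident, tax_filed} — 18 facts.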